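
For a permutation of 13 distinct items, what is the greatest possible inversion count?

Inversions: 78

A reversed (strictly descending) arrangement makes every pair an inversion, giving C(13, 2) inversions.
C(13, 2) = 13·12/2 = 78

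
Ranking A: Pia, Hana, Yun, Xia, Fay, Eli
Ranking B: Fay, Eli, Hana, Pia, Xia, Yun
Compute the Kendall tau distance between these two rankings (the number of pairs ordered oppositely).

10 discordant pairs

Assign each item its position (1..6) in the first ordering, then rewrite the second ordering as that position sequence:
positions: Pia→1, Hana→2, Yun→3, Xia→4, Fay→5, Eli→6
second ordering as positions: [5, 6, 2, 1, 4, 3]
Discordant pairs = inversions in this position sequence.
5: 2, 1, 4, 3 → 4
6: 2, 1, 4, 3 → 4
2: 1 → 1
1: 0
4: 3 → 1
3: 0
Total: 4 + 4 + 1 + 0 + 1 + 0 = 10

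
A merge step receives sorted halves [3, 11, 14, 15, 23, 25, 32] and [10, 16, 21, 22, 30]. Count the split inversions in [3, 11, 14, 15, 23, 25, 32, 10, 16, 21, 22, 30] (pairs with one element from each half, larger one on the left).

Count, for every r in R, how many entries of L exceed r:
r = 10: 11, 14, 15, 23, 25, 32 → 6
r = 16: 23, 25, 32 → 3
r = 21: 23, 25, 32 → 3
r = 22: 23, 25, 32 → 3
r = 30: 32 → 1
Cross-inversions: 6 + 3 + 3 + 3 + 1 = 16

16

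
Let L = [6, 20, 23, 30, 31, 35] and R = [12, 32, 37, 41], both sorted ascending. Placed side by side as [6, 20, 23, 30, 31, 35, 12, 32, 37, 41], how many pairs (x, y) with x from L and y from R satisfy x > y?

Split inversions: 6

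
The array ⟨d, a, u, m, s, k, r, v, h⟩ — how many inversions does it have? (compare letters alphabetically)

Sweep left to right; for each value list the smaller values that follow it:
d: 1
a: 0
u: 5
m: 2
s: 3
k: 1
r: 1
v: 1
h: 0
Sum: 1 + 0 + 5 + 2 + 3 + 1 + 1 + 1 + 0 = 14

There are 14 out-of-order pairs.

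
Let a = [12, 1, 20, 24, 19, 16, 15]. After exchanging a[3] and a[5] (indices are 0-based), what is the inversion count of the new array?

There are 7 inversions.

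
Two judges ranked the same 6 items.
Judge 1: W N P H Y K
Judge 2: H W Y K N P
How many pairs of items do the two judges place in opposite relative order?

Assign each item its position (1..6) in the first ordering, then rewrite the second ordering as that position sequence:
positions: W→1, N→2, P→3, H→4, Y→5, K→6
second ordering as positions: [4, 1, 5, 6, 2, 3]
Discordant pairs = inversions in this position sequence.
4: 1, 2, 3 → 3
1: 0
5: 2, 3 → 2
6: 2, 3 → 2
2: 0
3: 0
Total: 3 + 0 + 2 + 2 + 0 + 0 = 7

Discordant pairs: 7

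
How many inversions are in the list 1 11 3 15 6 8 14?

6

Sweep left to right; for each value list the smaller values that follow it:
1 → none → 0
11 → 3, 6, 8 → 3
3 → none → 0
15 → 6, 8, 14 → 3
6 → none → 0
8 → none → 0
14 → none → 0
Sum: 0 + 3 + 0 + 3 + 0 + 0 + 0 = 6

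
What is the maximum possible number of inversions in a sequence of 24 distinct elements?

276 inversions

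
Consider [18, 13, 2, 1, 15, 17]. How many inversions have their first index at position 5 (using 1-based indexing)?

0

The element at index 5 is 15.
Elements after it: 17
None of them are smaller than 15.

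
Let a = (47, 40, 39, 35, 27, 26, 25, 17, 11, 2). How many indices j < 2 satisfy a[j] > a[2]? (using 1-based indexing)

1 such element

The element at index 2 is 40.
Elements before it: 47
Those larger than 40: 47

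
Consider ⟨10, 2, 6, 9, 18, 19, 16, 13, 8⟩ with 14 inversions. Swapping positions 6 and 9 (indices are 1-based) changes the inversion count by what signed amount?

-5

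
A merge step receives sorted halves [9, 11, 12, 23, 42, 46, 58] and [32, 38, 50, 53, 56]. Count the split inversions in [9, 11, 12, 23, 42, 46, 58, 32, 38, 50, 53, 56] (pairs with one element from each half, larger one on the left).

Take each right-half value and tally the left-half values above it:
r = 32: 42, 46, 58 → 3
r = 38: 42, 46, 58 → 3
r = 50: 58 → 1
r = 53: 58 → 1
r = 56: 58 → 1
Cross-inversions: 3 + 3 + 1 + 1 + 1 = 9

There are 9 split inversions.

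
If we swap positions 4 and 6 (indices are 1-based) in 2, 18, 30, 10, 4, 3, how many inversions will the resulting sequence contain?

6

Positions 4 and 6 hold 10 and 3; after swapping, the array is [2, 18, 30, 3, 4, 10].
For each element, count later entries that are smaller:
2: 0
18: 3
30: 3
3: 0
4: 0
10: 0
Sum: 0 + 3 + 3 + 0 + 0 + 0 = 6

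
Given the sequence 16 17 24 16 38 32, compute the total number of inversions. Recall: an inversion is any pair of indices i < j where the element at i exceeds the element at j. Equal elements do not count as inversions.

Out-of-order index pairs (1-indexed):
(2,4): 17 > 16
(3,4): 24 > 16
(5,6): 38 > 32
That's 3 pairs.

Inversions: 3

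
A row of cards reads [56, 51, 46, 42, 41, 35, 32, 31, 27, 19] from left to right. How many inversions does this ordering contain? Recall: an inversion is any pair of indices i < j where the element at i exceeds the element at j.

Count, for each position, how many later elements it exceeds:
56 → 51, 46, 42, 41, 35, 32, 31, 27, 19 → 9
51 → 46, 42, 41, 35, 32, 31, 27, 19 → 8
46 → 42, 41, 35, 32, 31, 27, 19 → 7
42 → 41, 35, 32, 31, 27, 19 → 6
41 → 35, 32, 31, 27, 19 → 5
35 → 32, 31, 27, 19 → 4
32 → 31, 27, 19 → 3
31 → 27, 19 → 2
27 → 19 → 1
19 → none → 0
Sum: 9 + 8 + 7 + 6 + 5 + 4 + 3 + 2 + 1 + 0 = 45

45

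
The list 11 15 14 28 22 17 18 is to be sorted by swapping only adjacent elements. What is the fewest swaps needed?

Each adjacent swap fixes exactly one inversion, so the minimum swap count equals the number of inversions.
Count inversions — for each element, later elements that are smaller:
11: none → 0
15: 14 → 1
14: none → 0
28: 22, 17, 18 → 3
22: 17, 18 → 2
17: none → 0
18: none → 0
Total inversions: 0 + 1 + 0 + 3 + 2 + 0 + 0 = 6

6 adjacent swaps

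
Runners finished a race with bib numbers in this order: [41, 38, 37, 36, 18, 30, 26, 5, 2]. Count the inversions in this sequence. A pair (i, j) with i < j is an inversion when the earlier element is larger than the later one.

34

Element-by-element contributions:
41 → 38, 37, 36, 18, 30, 26, 5, 2 → 8
38 → 37, 36, 18, 30, 26, 5, 2 → 7
37 → 36, 18, 30, 26, 5, 2 → 6
36 → 18, 30, 26, 5, 2 → 5
18 → 5, 2 → 2
30 → 26, 5, 2 → 3
26 → 5, 2 → 2
5 → 2 → 1
2 → none → 0
Sum: 8 + 7 + 6 + 5 + 2 + 3 + 2 + 1 + 0 = 34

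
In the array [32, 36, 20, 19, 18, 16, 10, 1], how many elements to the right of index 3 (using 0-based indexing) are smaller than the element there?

The element at index 3 is 19.
Elements after it: 18, 16, 10, 1
Those smaller than 19: 18, 16, 10, 1

4 such elements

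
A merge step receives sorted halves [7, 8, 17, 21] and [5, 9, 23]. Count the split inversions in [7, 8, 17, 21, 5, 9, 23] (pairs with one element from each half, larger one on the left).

For each element r of the right run, count left-run elements greater than r:
r = 5: 7, 8, 17, 21 → 4
r = 9: 17, 21 → 2
r = 23: none → 0
Cross-inversions: 4 + 2 + 0 = 6

Split inversions: 6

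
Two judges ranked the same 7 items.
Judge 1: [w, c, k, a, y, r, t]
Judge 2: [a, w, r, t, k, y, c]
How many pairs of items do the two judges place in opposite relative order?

There are 11 discordant pairs.

Assign each item its position (1..7) in the first ordering, then rewrite the second ordering as that position sequence:
positions: w→1, c→2, k→3, a→4, y→5, r→6, t→7
second ordering as positions: [4, 1, 6, 7, 3, 5, 2]
Discordant pairs = inversions in this position sequence.
4: 1, 3, 2 → 3
1: 0
6: 3, 5, 2 → 3
7: 3, 5, 2 → 3
3: 2 → 1
5: 2 → 1
2: 0
Total: 3 + 0 + 3 + 3 + 1 + 1 + 0 = 11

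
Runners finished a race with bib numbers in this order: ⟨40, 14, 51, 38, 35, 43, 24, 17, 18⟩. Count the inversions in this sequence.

24

For each element, count later entries that are smaller:
40 → 14, 38, 35, 24, 17, 18 → 6
14 → none → 0
51 → 38, 35, 43, 24, 17, 18 → 6
38 → 35, 24, 17, 18 → 4
35 → 24, 17, 18 → 3
43 → 24, 17, 18 → 3
24 → 17, 18 → 2
17 → none → 0
18 → none → 0
Sum: 6 + 0 + 6 + 4 + 3 + 3 + 2 + 0 + 0 = 24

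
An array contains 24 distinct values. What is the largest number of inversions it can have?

A reversed (strictly descending) arrangement makes every pair an inversion, giving C(24, 2) inversions.
C(24, 2) = 24·23/2 = 276

276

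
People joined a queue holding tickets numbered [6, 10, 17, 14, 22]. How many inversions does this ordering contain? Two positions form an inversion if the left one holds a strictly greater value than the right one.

Listing every pair i<j with a[i]>a[j] (using 1-based positions):
(3,4): 17 > 14
That's 1 pair.

1 out-of-order pair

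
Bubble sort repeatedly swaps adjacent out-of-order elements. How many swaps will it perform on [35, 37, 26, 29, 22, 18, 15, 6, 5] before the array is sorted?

Each adjacent swap fixes exactly one inversion, so the minimum swap count equals the number of inversions.
Count inversions — for each element, later elements that are smaller:
35: 26, 29, 22, 18, 15, 6, 5 → 7
37: 26, 29, 22, 18, 15, 6, 5 → 7
26: 22, 18, 15, 6, 5 → 5
29: 22, 18, 15, 6, 5 → 5
22: 18, 15, 6, 5 → 4
18: 15, 6, 5 → 3
15: 6, 5 → 2
6: 5 → 1
5: none → 0
Total inversions: 7 + 7 + 5 + 5 + 4 + 3 + 2 + 1 + 0 = 34

34 swaps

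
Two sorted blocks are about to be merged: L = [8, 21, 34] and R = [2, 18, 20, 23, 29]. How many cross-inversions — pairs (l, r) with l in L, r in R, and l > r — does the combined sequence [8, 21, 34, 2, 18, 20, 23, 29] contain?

Count, for every r in R, how many entries of L exceed r:
r = 2: 8, 21, 34 → 3
r = 18: 21, 34 → 2
r = 20: 21, 34 → 2
r = 23: 34 → 1
r = 29: 34 → 1
Cross-inversions: 3 + 2 + 2 + 1 + 1 = 9

9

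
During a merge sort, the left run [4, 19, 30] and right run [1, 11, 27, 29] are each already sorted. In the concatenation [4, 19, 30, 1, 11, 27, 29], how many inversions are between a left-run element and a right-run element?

7

For each element r of the right run, count left-run elements greater than r:
r = 1: 4, 19, 30 → 3
r = 11: 19, 30 → 2
r = 27: 30 → 1
r = 29: 30 → 1
Cross-inversions: 3 + 2 + 1 + 1 = 7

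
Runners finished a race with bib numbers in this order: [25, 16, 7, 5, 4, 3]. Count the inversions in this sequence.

Element-by-element contributions:
25 → 16, 7, 5, 4, 3 → 5
16 → 7, 5, 4, 3 → 4
7 → 5, 4, 3 → 3
5 → 4, 3 → 2
4 → 3 → 1
3 → none → 0
Sum: 5 + 4 + 3 + 2 + 1 + 0 = 15

15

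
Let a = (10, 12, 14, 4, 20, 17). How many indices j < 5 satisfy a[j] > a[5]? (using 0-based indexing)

The element at index 5 is 17.
Elements before it: 10, 12, 14, 4, 20
Those larger than 17: 20

1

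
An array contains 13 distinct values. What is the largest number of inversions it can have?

78

A reversed (strictly descending) arrangement makes every pair an inversion, giving C(13, 2) inversions.
C(13, 2) = 13·12/2 = 78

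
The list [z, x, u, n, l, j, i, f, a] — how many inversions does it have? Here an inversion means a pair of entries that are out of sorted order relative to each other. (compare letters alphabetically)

For each element, count later entries that are smaller:
z → x, u, n, l, j, i, f, a → 8
x → u, n, l, j, i, f, a → 7
u → n, l, j, i, f, a → 6
n → l, j, i, f, a → 5
l → j, i, f, a → 4
j → i, f, a → 3
i → f, a → 2
f → a → 1
a → none → 0
Sum: 8 + 7 + 6 + 5 + 4 + 3 + 2 + 1 + 0 = 36

36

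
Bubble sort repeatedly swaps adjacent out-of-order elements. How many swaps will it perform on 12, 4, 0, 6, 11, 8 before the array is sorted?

7

Each adjacent swap fixes exactly one inversion, so the minimum swap count equals the number of inversions.
Count inversions — for each element, later elements that are smaller:
12: 4, 0, 6, 11, 8 → 5
4: 0 → 1
0: none → 0
6: none → 0
11: 8 → 1
8: none → 0
Total inversions: 5 + 1 + 0 + 0 + 1 + 0 = 7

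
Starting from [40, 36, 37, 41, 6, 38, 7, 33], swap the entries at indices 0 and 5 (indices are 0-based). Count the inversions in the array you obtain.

Positions 0 and 5 hold 40 and 38; after swapping, the array is [38, 36, 37, 41, 6, 40, 7, 33].
Count, for each position, how many later elements it exceeds:
38 → 36, 37, 6, 7, 33 → 5
36 → 6, 7, 33 → 3
37 → 6, 7, 33 → 3
41 → 6, 40, 7, 33 → 4
6 → none → 0
40 → 7, 33 → 2
7 → none → 0
33 → none → 0
Sum: 5 + 3 + 3 + 4 + 0 + 2 + 0 + 0 = 17

There are 17 inversions.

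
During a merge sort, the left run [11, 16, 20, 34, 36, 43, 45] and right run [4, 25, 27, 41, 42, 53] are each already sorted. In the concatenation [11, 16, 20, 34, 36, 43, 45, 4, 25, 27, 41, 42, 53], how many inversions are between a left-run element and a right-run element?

Count, for every r in R, how many entries of L exceed r:
r = 4: 11, 16, 20, 34, 36, 43, 45 → 7
r = 25: 34, 36, 43, 45 → 4
r = 27: 34, 36, 43, 45 → 4
r = 41: 43, 45 → 2
r = 42: 43, 45 → 2
r = 53: none → 0
Cross-inversions: 7 + 4 + 4 + 2 + 2 + 0 = 19

19 cross-inversions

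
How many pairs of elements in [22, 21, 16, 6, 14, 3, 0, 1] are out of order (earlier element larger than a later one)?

Count, for each position, how many later elements it exceeds:
22: 7
21: 6
16: 5
6: 3
14: 3
3: 2
0: 0
1: 0
Sum: 7 + 6 + 5 + 3 + 3 + 2 + 0 + 0 = 26

26 out-of-order pairs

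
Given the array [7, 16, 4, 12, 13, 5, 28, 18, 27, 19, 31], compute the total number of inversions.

12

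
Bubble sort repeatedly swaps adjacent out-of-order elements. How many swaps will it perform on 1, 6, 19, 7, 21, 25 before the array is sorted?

1 swap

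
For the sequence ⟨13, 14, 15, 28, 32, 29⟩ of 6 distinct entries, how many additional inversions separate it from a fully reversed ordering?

14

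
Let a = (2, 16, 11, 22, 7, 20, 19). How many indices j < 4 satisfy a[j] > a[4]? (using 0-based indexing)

The element at index 4 is 7.
Elements before it: 2, 16, 11, 22
Those larger than 7: 16, 11, 22

3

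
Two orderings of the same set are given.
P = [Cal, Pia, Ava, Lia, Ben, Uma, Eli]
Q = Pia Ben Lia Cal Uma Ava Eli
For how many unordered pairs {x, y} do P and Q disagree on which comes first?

7 disagreeing pairs

Assign each item its position (1..7) in the first ordering, then rewrite the second ordering as that position sequence:
positions: Cal→1, Pia→2, Ava→3, Lia→4, Ben→5, Uma→6, Eli→7
second ordering as positions: [2, 5, 4, 1, 6, 3, 7]
Discordant pairs = inversions in this position sequence.
2: 1 → 1
5: 4, 1, 3 → 3
4: 1, 3 → 2
1: 0
6: 3 → 1
3: 0
7: 0
Total: 1 + 3 + 2 + 0 + 1 + 0 + 0 = 7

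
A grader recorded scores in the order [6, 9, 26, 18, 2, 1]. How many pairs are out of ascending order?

Inversion pairs (indices are 1-based):
(1,5): 6 > 2
(1,6): 6 > 1
(2,5): 9 > 2
(2,6): 9 > 1
(3,4): 26 > 18
(3,5): 26 > 2
(3,6): 26 > 1
(4,5): 18 > 2
(4,6): 18 > 1
(5,6): 2 > 1
That's 10 pairs.

10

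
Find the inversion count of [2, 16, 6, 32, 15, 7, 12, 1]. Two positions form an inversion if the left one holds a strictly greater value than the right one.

16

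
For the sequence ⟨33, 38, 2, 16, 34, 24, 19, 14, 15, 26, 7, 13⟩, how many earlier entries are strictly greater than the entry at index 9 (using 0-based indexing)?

The element at index 9 is 26.
Elements before it: 33, 38, 2, 16, 34, 24, 19, 14, 15
Those larger than 26: 33, 38, 34

3 such elements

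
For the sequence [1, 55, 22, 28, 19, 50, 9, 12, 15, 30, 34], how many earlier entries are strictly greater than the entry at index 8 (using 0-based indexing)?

5 such elements

The element at index 8 is 15.
Elements before it: 1, 55, 22, 28, 19, 50, 9, 12
Those larger than 15: 55, 22, 28, 19, 50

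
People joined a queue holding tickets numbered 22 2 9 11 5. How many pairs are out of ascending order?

6 out-of-order pairs

Out-of-order index pairs (1-indexed):
(1,2): 22 > 2
(1,3): 22 > 9
(1,4): 22 > 11
(1,5): 22 > 5
(3,5): 9 > 5
(4,5): 11 > 5
That's 6 pairs.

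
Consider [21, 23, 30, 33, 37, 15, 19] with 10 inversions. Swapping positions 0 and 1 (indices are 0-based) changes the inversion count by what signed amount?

+1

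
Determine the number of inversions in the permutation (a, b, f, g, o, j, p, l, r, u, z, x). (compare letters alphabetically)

Count, for each position, how many later elements it exceeds:
a: 0
b: 0
f: 0
g: 0
o: 2
j: 0
p: 1
l: 0
r: 0
u: 0
z: 1
x: 0
Sum: 0 + 0 + 0 + 0 + 2 + 0 + 1 + 0 + 0 + 0 + 1 + 0 = 4

4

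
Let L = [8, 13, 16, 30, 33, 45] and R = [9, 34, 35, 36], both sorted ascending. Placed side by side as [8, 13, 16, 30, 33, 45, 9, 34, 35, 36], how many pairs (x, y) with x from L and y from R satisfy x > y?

8

Count, for every r in R, how many entries of L exceed r:
r = 9: 13, 16, 30, 33, 45 → 5
r = 34: 45 → 1
r = 35: 45 → 1
r = 36: 45 → 1
Cross-inversions: 5 + 1 + 1 + 1 = 8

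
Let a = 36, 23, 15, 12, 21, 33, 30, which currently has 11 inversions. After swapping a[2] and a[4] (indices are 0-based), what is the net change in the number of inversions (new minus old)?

+1

Positions 2 and 4 hold 15 and 21; after swapping, the array is [36, 23, 21, 12, 15, 33, 30].
For each element, count later entries that are smaller:
36: 6
23: 3
21: 2
12: 0
15: 0
33: 1
30: 0
Sum: 6 + 3 + 2 + 0 + 0 + 1 + 0 = 12
Change: 12 − 11 = +1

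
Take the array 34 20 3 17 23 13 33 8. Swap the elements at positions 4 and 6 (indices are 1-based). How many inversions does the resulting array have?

16

Positions 4 and 6 hold 17 and 13; after swapping, the array is [34, 20, 3, 13, 23, 17, 33, 8].
Element-by-element contributions:
34: 7
20: 4
3: 0
13: 1
23: 2
17: 1
33: 1
8: 0
Sum: 7 + 4 + 0 + 1 + 2 + 1 + 1 + 0 = 16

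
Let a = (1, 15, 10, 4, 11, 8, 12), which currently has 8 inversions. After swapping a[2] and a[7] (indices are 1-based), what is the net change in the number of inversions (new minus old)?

-1

Positions 2 and 7 hold 15 and 12; after swapping, the array is [1, 12, 10, 4, 11, 8, 15].
Element-by-element contributions:
1 → none → 0
12 → 10, 4, 11, 8 → 4
10 → 4, 8 → 2
4 → none → 0
11 → 8 → 1
8 → none → 0
15 → none → 0
Sum: 0 + 4 + 2 + 0 + 1 + 0 + 0 = 7
Change: 7 − 8 = -1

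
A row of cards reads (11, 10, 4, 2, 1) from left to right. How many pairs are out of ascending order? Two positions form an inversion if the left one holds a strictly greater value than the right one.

10 out-of-order pairs

Out-of-order index pairs (0-indexed):
(0,1): 11 > 10
(0,2): 11 > 4
(0,3): 11 > 2
(0,4): 11 > 1
(1,2): 10 > 4
(1,3): 10 > 2
(1,4): 10 > 1
(2,3): 4 > 2
(2,4): 4 > 1
(3,4): 2 > 1
That's 10 pairs.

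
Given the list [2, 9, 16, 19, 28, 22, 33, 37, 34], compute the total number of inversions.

Sweep left to right; for each value list the smaller values that follow it:
2 → none → 0
9 → none → 0
16 → none → 0
19 → none → 0
28 → 22 → 1
22 → none → 0
33 → none → 0
37 → 34 → 1
34 → none → 0
Sum: 0 + 0 + 0 + 0 + 1 + 0 + 0 + 1 + 0 = 2

2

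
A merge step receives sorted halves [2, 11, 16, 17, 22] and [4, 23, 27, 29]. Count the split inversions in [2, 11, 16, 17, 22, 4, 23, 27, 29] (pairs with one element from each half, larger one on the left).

For each element r of the right run, count left-run elements greater than r:
r = 4: 11, 16, 17, 22 → 4
r = 23: none → 0
r = 27: none → 0
r = 29: none → 0
Cross-inversions: 4 + 0 + 0 + 0 = 4

There are 4 split inversions.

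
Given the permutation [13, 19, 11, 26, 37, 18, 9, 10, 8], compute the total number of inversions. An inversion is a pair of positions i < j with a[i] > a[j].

25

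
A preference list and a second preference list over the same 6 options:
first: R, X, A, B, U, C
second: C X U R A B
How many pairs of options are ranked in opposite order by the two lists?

9 pairs

Assign each item its position (1..6) in the first ordering, then rewrite the second ordering as that position sequence:
positions: R→1, X→2, A→3, B→4, U→5, C→6
second ordering as positions: [6, 2, 5, 1, 3, 4]
Discordant pairs = inversions in this position sequence.
6: 2, 5, 1, 3, 4 → 5
2: 1 → 1
5: 1, 3, 4 → 3
1: 0
3: 0
4: 0
Total: 5 + 1 + 3 + 0 + 0 + 0 = 9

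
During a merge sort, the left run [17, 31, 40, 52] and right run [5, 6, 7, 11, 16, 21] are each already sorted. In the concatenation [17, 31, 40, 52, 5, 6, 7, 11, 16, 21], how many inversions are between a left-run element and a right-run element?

23

Take each right-half value and tally the left-half values above it:
r = 5: 17, 31, 40, 52 → 4
r = 6: 17, 31, 40, 52 → 4
r = 7: 17, 31, 40, 52 → 4
r = 11: 17, 31, 40, 52 → 4
r = 16: 17, 31, 40, 52 → 4
r = 21: 31, 40, 52 → 3
Cross-inversions: 4 + 4 + 4 + 4 + 4 + 3 = 23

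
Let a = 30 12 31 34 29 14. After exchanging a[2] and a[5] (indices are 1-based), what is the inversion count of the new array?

Positions 2 and 5 hold 12 and 29; after swapping, the array is [30, 29, 31, 34, 12, 14].
Sweep left to right; for each value list the smaller values that follow it:
30 → 29, 12, 14 → 3
29 → 12, 14 → 2
31 → 12, 14 → 2
34 → 12, 14 → 2
12 → none → 0
14 → none → 0
Sum: 3 + 2 + 2 + 2 + 0 + 0 = 9

9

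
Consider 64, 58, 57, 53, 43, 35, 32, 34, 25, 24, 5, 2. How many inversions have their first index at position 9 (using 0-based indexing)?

2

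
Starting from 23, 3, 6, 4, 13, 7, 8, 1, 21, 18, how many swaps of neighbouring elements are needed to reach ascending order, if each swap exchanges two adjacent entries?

19 swaps

The minimum number of adjacent swaps to sort an array equals its inversion count, since every such swap removes exactly one inversion.
Count inversions — for each element, later elements that are smaller:
23: 3, 6, 4, 13, 7, 8, 1, 21, 18 → 9
3: 1 → 1
6: 4, 1 → 2
4: 1 → 1
13: 7, 8, 1 → 3
7: 1 → 1
8: 1 → 1
1: none → 0
21: 18 → 1
18: none → 0
Total inversions: 9 + 1 + 2 + 1 + 3 + 1 + 1 + 0 + 1 + 0 = 19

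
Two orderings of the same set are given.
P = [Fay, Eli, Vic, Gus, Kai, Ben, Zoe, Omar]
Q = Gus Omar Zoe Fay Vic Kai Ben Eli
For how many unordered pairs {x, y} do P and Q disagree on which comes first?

17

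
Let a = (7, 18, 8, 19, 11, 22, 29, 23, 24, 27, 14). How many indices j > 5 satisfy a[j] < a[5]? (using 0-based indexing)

1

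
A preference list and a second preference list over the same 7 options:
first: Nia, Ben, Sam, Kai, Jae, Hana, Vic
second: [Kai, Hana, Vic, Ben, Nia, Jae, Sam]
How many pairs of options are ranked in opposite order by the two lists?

Pairs: 13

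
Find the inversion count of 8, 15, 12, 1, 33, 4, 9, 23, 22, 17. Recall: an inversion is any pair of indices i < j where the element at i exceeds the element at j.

17

Sweep left to right; for each value list the smaller values that follow it:
8: 2
15: 4
12: 3
1: 0
33: 5
4: 0
9: 0
23: 2
22: 1
17: 0
Sum: 2 + 4 + 3 + 0 + 5 + 0 + 0 + 2 + 1 + 0 = 17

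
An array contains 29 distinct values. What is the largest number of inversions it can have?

The maximum occurs when the array is in strictly decreasing order: every one of the C(29, 2) pairs is inverted.
C(29, 2) = 29·28/2 = 406

406 inversions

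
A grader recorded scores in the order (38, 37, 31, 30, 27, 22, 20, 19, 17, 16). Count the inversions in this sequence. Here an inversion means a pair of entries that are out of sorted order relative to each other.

Count, for each position, how many later elements it exceeds:
38: 9
37: 8
31: 7
30: 6
27: 5
22: 4
20: 3
19: 2
17: 1
16: 0
Sum: 9 + 8 + 7 + 6 + 5 + 4 + 3 + 2 + 1 + 0 = 45

45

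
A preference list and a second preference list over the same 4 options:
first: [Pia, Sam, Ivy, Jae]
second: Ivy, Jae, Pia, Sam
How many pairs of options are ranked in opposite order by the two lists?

4 pairs

Assign each item its position (1..4) in the first ordering, then rewrite the second ordering as that position sequence:
positions: Pia→1, Sam→2, Ivy→3, Jae→4
second ordering as positions: [3, 4, 1, 2]
Discordant pairs = inversions in this position sequence.
3: 1, 2 → 2
4: 1, 2 → 2
1: 0
2: 0
Total: 2 + 2 + 0 + 0 = 4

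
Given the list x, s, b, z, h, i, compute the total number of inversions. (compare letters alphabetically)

9

Out-of-order index pairs (1-indexed):
(1,2): x > s
(1,3): x > b
(1,5): x > h
(1,6): x > i
(2,3): s > b
(2,5): s > h
(2,6): s > i
(4,5): z > h
(4,6): z > i
That's 9 pairs.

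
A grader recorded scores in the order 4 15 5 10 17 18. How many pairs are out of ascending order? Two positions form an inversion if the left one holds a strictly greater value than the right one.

Element-by-element contributions:
4: 0
15: 2
5: 0
10: 0
17: 0
18: 0
Sum: 0 + 2 + 0 + 0 + 0 + 0 = 2

2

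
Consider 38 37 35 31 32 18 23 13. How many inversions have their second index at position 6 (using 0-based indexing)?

The element at index 6 is 23.
Elements before it: 38, 37, 35, 31, 32, 18
Those larger than 23: 38, 37, 35, 31, 32

5 such elements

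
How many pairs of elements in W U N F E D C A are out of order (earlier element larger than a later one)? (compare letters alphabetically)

28 inversions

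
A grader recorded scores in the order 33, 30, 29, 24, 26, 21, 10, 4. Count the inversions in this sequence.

There are 27 inversions.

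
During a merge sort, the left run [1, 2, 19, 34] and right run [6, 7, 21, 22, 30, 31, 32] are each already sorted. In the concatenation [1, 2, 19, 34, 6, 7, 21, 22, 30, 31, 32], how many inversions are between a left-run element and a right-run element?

9 split inversions

For each element r of the right run, count left-run elements greater than r:
r = 6: 19, 34 → 2
r = 7: 19, 34 → 2
r = 21: 34 → 1
r = 22: 34 → 1
r = 30: 34 → 1
r = 31: 34 → 1
r = 32: 34 → 1
Cross-inversions: 2 + 2 + 1 + 1 + 1 + 1 + 1 = 9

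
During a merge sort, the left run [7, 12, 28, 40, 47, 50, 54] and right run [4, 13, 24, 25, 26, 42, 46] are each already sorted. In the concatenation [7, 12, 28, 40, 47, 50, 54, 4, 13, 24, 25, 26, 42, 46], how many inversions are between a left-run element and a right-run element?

33

For each element r of the right run, count left-run elements greater than r:
r = 4: 7, 12, 28, 40, 47, 50, 54 → 7
r = 13: 28, 40, 47, 50, 54 → 5
r = 24: 28, 40, 47, 50, 54 → 5
r = 25: 28, 40, 47, 50, 54 → 5
r = 26: 28, 40, 47, 50, 54 → 5
r = 42: 47, 50, 54 → 3
r = 46: 47, 50, 54 → 3
Cross-inversions: 7 + 5 + 5 + 5 + 5 + 3 + 3 = 33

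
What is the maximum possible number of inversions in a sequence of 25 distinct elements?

The maximum occurs when the array is in strictly decreasing order: every one of the C(25, 2) pairs is inverted.
C(25, 2) = 25·24/2 = 300

300 inversions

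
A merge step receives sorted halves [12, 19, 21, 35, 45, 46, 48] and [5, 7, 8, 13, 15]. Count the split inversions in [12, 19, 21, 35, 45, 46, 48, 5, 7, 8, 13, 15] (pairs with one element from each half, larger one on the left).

For each element r of the right run, count left-run elements greater than r:
r = 5: 12, 19, 21, 35, 45, 46, 48 → 7
r = 7: 12, 19, 21, 35, 45, 46, 48 → 7
r = 8: 12, 19, 21, 35, 45, 46, 48 → 7
r = 13: 19, 21, 35, 45, 46, 48 → 6
r = 15: 19, 21, 35, 45, 46, 48 → 6
Cross-inversions: 7 + 7 + 7 + 6 + 6 = 33

There are 33 split inversions.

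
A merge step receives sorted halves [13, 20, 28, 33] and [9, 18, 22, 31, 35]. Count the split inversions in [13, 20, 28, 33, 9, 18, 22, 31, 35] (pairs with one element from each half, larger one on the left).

10 split inversions

Take each right-half value and tally the left-half values above it:
r = 9: 13, 20, 28, 33 → 4
r = 18: 20, 28, 33 → 3
r = 22: 28, 33 → 2
r = 31: 33 → 1
r = 35: none → 0
Cross-inversions: 4 + 3 + 2 + 1 + 0 = 10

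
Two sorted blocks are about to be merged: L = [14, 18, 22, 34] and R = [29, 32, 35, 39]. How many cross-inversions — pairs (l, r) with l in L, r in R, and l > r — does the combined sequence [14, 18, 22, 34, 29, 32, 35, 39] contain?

2

Count, for every r in R, how many entries of L exceed r:
r = 29: 34 → 1
r = 32: 34 → 1
r = 35: none → 0
r = 39: none → 0
Cross-inversions: 1 + 1 + 0 + 0 = 2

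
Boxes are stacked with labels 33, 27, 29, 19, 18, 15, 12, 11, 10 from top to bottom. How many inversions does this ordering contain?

Sweep left to right; for each value list the smaller values that follow it:
33: 8
27: 6
29: 6
19: 5
18: 4
15: 3
12: 2
11: 1
10: 0
Sum: 8 + 6 + 6 + 5 + 4 + 3 + 2 + 1 + 0 = 35

35 inversions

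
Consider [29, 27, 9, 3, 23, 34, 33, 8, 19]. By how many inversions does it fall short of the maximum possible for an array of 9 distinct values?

Maximum inversions for 9 distinct elements is C(9, 2) = 9·8/2 = 36.
Current inversions — for each element, count later smaller elements:
29: 6
27: 5
9: 2
3: 0
23: 2
34: 3
33: 2
8: 0
19: 0
Current total: 6 + 5 + 2 + 0 + 2 + 3 + 2 + 0 + 0 = 20
Shortfall: 36 − 20 = 16

16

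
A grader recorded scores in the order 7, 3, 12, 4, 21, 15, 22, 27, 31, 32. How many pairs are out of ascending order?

Count, for each position, how many later elements it exceeds:
7: 2
3: 0
12: 1
4: 0
21: 1
15: 0
22: 0
27: 0
31: 0
32: 0
Sum: 2 + 0 + 1 + 0 + 1 + 0 + 0 + 0 + 0 + 0 = 4

There are 4 out-of-order pairs.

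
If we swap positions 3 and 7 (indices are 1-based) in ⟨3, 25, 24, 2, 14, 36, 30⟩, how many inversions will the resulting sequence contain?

8

Positions 3 and 7 hold 24 and 30; after swapping, the array is [3, 25, 30, 2, 14, 36, 24].
Element-by-element contributions:
3 → 2 → 1
25 → 2, 14, 24 → 3
30 → 2, 14, 24 → 3
2 → none → 0
14 → none → 0
36 → 24 → 1
24 → none → 0
Sum: 1 + 3 + 3 + 0 + 0 + 1 + 0 = 8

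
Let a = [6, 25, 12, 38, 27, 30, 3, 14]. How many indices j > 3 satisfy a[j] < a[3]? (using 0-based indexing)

The element at index 3 is 38.
Elements after it: 27, 30, 3, 14
Those smaller than 38: 27, 30, 3, 14

4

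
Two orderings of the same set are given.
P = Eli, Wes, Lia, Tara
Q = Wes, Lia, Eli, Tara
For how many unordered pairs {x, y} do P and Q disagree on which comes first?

2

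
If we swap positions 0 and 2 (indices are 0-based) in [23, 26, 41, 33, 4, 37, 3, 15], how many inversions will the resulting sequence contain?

20 inversions

Positions 0 and 2 hold 23 and 41; after swapping, the array is [41, 26, 23, 33, 4, 37, 3, 15].
Count, for each position, how many later elements it exceeds:
41: 7
26: 4
23: 3
33: 3
4: 1
37: 2
3: 0
15: 0
Sum: 7 + 4 + 3 + 3 + 1 + 2 + 0 + 0 = 20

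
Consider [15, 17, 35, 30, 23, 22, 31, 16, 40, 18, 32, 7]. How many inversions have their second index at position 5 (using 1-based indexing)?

The element at index 5 is 23.
Elements before it: 15, 17, 35, 30
Those larger than 23: 35, 30

2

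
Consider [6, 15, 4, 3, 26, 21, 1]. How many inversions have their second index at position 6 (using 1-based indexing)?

The element at index 6 is 21.
Elements before it: 6, 15, 4, 3, 26
Those larger than 21: 26

1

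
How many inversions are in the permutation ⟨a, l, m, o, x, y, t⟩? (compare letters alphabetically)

Inversion pairs (indices are 0-based):
(4,6): x > t
(5,6): y > t
That's 2 pairs.

2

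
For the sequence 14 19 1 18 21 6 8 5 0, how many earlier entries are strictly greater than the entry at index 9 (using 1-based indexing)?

The element at index 9 is 0.
Elements before it: 14, 19, 1, 18, 21, 6, 8, 5
Those larger than 0: 14, 19, 1, 18, 21, 6, 8, 5

8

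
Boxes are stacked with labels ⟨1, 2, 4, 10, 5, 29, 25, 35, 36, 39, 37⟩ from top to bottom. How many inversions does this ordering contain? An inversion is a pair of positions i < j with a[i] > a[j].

There are 3 inversions.

Count, for each position, how many later elements it exceeds:
1: 0
2: 0
4: 0
10: 1
5: 0
29: 1
25: 0
35: 0
36: 0
39: 1
37: 0
Sum: 0 + 0 + 0 + 1 + 0 + 1 + 0 + 0 + 0 + 1 + 0 = 3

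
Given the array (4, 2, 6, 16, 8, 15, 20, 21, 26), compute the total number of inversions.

Element-by-element contributions:
4 → 2 → 1
2 → none → 0
6 → none → 0
16 → 8, 15 → 2
8 → none → 0
15 → none → 0
20 → none → 0
21 → none → 0
26 → none → 0
Sum: 1 + 0 + 0 + 2 + 0 + 0 + 0 + 0 + 0 = 3

3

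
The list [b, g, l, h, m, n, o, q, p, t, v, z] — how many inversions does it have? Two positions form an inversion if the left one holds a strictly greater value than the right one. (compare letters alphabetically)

2

Count, for each position, how many later elements it exceeds:
b → none → 0
g → none → 0
l → h → 1
h → none → 0
m → none → 0
n → none → 0
o → none → 0
q → p → 1
p → none → 0
t → none → 0
v → none → 0
z → none → 0
Sum: 0 + 0 + 1 + 0 + 0 + 0 + 0 + 1 + 0 + 0 + 0 + 0 = 2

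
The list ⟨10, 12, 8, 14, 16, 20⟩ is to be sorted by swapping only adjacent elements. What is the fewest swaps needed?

The minimum number of adjacent swaps to sort an array equals its inversion count, since every such swap removes exactly one inversion.
Count inversions — for each element, later elements that are smaller:
10: 8 → 1
12: 8 → 1
8: none → 0
14: none → 0
16: none → 0
20: none → 0
Total inversions: 1 + 1 + 0 + 0 + 0 + 0 = 2

2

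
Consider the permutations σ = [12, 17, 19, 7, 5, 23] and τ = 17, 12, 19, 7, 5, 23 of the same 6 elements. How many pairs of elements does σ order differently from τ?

1

Assign each item its position (1..6) in the first ordering, then rewrite the second ordering as that position sequence:
positions: 12→1, 17→2, 19→3, 7→4, 5→5, 23→6
second ordering as positions: [2, 1, 3, 4, 5, 6]
Discordant pairs = inversions in this position sequence.
2: 1 → 1
1: 0
3: 0
4: 0
5: 0
6: 0
Total: 1 + 0 + 0 + 0 + 0 + 0 = 1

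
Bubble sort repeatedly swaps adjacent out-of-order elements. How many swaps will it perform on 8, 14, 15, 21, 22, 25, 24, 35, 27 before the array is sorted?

2

Minimum adjacent swaps = number of inversions (each swap of adjacent out-of-order elements removes one inversion and no swap can remove more).
Count inversions — for each element, later elements that are smaller:
8: none → 0
14: none → 0
15: none → 0
21: none → 0
22: none → 0
25: 24 → 1
24: none → 0
35: 27 → 1
27: none → 0
Total inversions: 0 + 0 + 0 + 0 + 0 + 1 + 0 + 1 + 0 = 2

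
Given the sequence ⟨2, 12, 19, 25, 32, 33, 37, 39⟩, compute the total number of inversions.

0

Count, for each position, how many later elements it exceeds:
2: 0
12: 0
19: 0
25: 0
32: 0
33: 0
37: 0
39: 0
Sum: 0 + 0 + 0 + 0 + 0 + 0 + 0 + 0 = 0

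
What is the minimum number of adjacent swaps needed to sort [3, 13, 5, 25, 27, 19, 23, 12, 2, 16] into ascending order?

22

The minimum number of adjacent swaps to sort an array equals its inversion count, since every such swap removes exactly one inversion.
Count inversions — for each element, later elements that are smaller:
3: 2 → 1
13: 5, 12, 2 → 3
5: 2 → 1
25: 19, 23, 12, 2, 16 → 5
27: 19, 23, 12, 2, 16 → 5
19: 12, 2, 16 → 3
23: 12, 2, 16 → 3
12: 2 → 1
2: none → 0
16: none → 0
Total inversions: 1 + 3 + 1 + 5 + 5 + 3 + 3 + 1 + 0 + 0 = 22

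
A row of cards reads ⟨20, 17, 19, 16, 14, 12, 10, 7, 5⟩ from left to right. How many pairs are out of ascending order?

Sweep left to right; for each value list the smaller values that follow it:
20 → 17, 19, 16, 14, 12, 10, 7, 5 → 8
17 → 16, 14, 12, 10, 7, 5 → 6
19 → 16, 14, 12, 10, 7, 5 → 6
16 → 14, 12, 10, 7, 5 → 5
14 → 12, 10, 7, 5 → 4
12 → 10, 7, 5 → 3
10 → 7, 5 → 2
7 → 5 → 1
5 → none → 0
Sum: 8 + 6 + 6 + 5 + 4 + 3 + 2 + 1 + 0 = 35

35 inversions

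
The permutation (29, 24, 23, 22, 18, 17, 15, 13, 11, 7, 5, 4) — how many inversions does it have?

Inversions: 66

Count, for each position, how many later elements it exceeds:
29: 11
24: 10
23: 9
22: 8
18: 7
17: 6
15: 5
13: 4
11: 3
7: 2
5: 1
4: 0
Sum: 11 + 10 + 9 + 8 + 7 + 6 + 5 + 4 + 3 + 2 + 1 + 0 = 66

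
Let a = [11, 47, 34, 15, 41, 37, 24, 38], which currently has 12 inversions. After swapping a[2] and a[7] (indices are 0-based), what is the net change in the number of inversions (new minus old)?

Positions 2 and 7 hold 34 and 38; after swapping, the array is [11, 47, 38, 15, 41, 37, 24, 34].
Element-by-element contributions:
11 → none → 0
47 → 38, 15, 41, 37, 24, 34 → 6
38 → 15, 37, 24, 34 → 4
15 → none → 0
41 → 37, 24, 34 → 3
37 → 24, 34 → 2
24 → none → 0
34 → none → 0
Sum: 0 + 6 + 4 + 0 + 3 + 2 + 0 + 0 = 15
Change: 15 − 12 = +3

+3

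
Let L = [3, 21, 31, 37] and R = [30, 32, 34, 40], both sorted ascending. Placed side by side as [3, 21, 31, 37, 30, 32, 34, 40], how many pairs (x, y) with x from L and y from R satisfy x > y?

4 split inversions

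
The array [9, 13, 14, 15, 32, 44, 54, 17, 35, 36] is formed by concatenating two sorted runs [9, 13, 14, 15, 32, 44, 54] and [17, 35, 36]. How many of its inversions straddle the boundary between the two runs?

7

For each element r of the right run, count left-run elements greater than r:
r = 17: 32, 44, 54 → 3
r = 35: 44, 54 → 2
r = 36: 44, 54 → 2
Cross-inversions: 3 + 2 + 2 = 7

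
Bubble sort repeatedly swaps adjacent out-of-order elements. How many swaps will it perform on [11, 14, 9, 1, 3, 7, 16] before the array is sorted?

11 adjacent swaps

Minimum adjacent swaps = number of inversions (each swap of adjacent out-of-order elements removes one inversion and no swap can remove more).
Count inversions — for each element, later elements that are smaller:
11: 9, 1, 3, 7 → 4
14: 9, 1, 3, 7 → 4
9: 1, 3, 7 → 3
1: none → 0
3: none → 0
7: none → 0
16: none → 0
Total inversions: 4 + 4 + 3 + 0 + 0 + 0 + 0 = 11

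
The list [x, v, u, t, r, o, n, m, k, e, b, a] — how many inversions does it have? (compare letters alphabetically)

Count, for each position, how many later elements it exceeds:
x → v, u, t, r, o, n, m, k, e, b, a → 11
v → u, t, r, o, n, m, k, e, b, a → 10
u → t, r, o, n, m, k, e, b, a → 9
t → r, o, n, m, k, e, b, a → 8
r → o, n, m, k, e, b, a → 7
o → n, m, k, e, b, a → 6
n → m, k, e, b, a → 5
m → k, e, b, a → 4
k → e, b, a → 3
e → b, a → 2
b → a → 1
a → none → 0
Sum: 11 + 10 + 9 + 8 + 7 + 6 + 5 + 4 + 3 + 2 + 1 + 0 = 66

66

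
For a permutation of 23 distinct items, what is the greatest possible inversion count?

The maximum occurs when the array is in strictly decreasing order: every one of the C(23, 2) pairs is inverted.
C(23, 2) = 23·22/2 = 253

Inversions: 253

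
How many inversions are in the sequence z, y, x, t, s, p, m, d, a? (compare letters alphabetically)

36 inversions

Count, for each position, how many later elements it exceeds:
z: 8
y: 7
x: 6
t: 5
s: 4
p: 3
m: 2
d: 1
a: 0
Sum: 8 + 7 + 6 + 5 + 4 + 3 + 2 + 1 + 0 = 36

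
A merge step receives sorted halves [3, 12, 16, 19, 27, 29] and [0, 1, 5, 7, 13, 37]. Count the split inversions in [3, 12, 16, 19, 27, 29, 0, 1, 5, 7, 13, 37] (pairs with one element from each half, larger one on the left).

For each element r of the right run, count left-run elements greater than r:
r = 0: 3, 12, 16, 19, 27, 29 → 6
r = 1: 3, 12, 16, 19, 27, 29 → 6
r = 5: 12, 16, 19, 27, 29 → 5
r = 7: 12, 16, 19, 27, 29 → 5
r = 13: 16, 19, 27, 29 → 4
r = 37: none → 0
Cross-inversions: 6 + 6 + 5 + 5 + 4 + 0 = 26

26 split inversions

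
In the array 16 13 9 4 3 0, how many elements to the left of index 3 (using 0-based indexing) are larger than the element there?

The element at index 3 is 4.
Elements before it: 16, 13, 9
Those larger than 4: 16, 13, 9

3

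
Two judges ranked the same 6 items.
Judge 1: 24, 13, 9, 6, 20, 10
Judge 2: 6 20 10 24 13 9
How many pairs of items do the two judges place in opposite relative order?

Assign each item its position (1..6) in the first ordering, then rewrite the second ordering as that position sequence:
positions: 24→1, 13→2, 9→3, 6→4, 20→5, 10→6
second ordering as positions: [4, 5, 6, 1, 2, 3]
Discordant pairs = inversions in this position sequence.
4: 1, 2, 3 → 3
5: 1, 2, 3 → 3
6: 1, 2, 3 → 3
1: 0
2: 0
3: 0
Total: 3 + 3 + 3 + 0 + 0 + 0 = 9

9 discordant pairs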